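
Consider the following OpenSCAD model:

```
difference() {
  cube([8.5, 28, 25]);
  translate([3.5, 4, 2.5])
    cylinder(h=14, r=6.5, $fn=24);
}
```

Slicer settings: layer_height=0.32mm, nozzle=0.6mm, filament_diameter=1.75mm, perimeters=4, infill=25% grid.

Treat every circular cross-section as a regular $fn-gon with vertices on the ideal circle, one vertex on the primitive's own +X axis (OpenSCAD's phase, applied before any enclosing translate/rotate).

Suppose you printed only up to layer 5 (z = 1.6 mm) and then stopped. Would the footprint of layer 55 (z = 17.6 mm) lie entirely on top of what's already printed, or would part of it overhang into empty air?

Compare the two slices. At z = 1.6: the cube is present — its section is the full 8.5×28 rectangle (area 238.00 mm²); the cylinder at (3.5, 4) is absent (z outside [2.5, 16.5]); Subtracting the remaining from the first: none of the subtracted shapes is present at this height, so the 8.5×28 cube is unchanged — area = 238.00 mm². At z = 17.6: the cube (footprint 8.5×28) is included at this height (area 238.00 mm²); the cylinder at (3.5, 4) does not reach this height (z outside [2.5, 16.5]); Subtracting the remaining from the first: none of the subtracted shapes is present at this height, so the 8.5×28 cube is unchanged — area = 238.00 mm². Checking containment: the cross-section at z = 17.6 is a subset of the cross-section at z = 1.6.

entirely on top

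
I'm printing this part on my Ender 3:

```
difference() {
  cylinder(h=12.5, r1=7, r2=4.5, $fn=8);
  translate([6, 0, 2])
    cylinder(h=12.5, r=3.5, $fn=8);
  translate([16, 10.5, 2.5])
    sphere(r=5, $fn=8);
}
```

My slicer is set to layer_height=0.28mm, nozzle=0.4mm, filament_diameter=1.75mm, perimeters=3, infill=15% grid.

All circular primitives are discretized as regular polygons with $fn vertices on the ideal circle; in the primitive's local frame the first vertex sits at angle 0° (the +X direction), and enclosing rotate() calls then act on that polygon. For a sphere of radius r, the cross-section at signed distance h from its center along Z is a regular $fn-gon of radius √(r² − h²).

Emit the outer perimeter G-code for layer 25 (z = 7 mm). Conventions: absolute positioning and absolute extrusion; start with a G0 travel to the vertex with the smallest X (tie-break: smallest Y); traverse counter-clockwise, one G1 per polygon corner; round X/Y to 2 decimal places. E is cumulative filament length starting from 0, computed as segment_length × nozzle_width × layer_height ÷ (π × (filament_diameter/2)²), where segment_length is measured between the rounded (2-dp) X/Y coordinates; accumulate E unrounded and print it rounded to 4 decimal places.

G0 X-5.60 Y0.00 Z7.00
G1 X-3.96 Y-3.96 E0.1996
G1 X0.00 Y-5.60 E0.3992
G1 X3.96 Y-3.96 E0.5987
G1 X4.42 Y-2.85 E0.6547
G1 X3.53 Y-2.47 E0.6998
G1 X2.50 Y0.00 E0.8244
G1 X3.53 Y2.47 E0.9490
G1 X4.42 Y2.85 E0.9940
G1 X3.96 Y3.96 E1.0500
G1 X0.00 Y5.60 E1.2496
G1 X-3.96 Y3.96 E1.4492
G1 X-5.60 Y0.00 E1.6487

At z = 7 mm: the cone contributes a regular 8-gon of circumradius 5.600 (interpolated between r1=7 and r2=4.5 at t=0.560); the r=3.5 cylinder at (6, 0) gives a regular 8-gon of circumradius 3.5 (constant along its height); the r=5 sphere at (16, 10.5) contributes a regular 8-gon of circumradius √(5²−4.5²) = 2.179; After the difference (first − rest): starting from the cone, the r=3.5 cylinder at (6, 0) partially overlaps it — only the 10.66 mm² overlap (of its 34.65 mm²) is removed, clipping the outline; the r=5 sphere at (16, 10.5) misses the remaining region (no effect) — 1 connected region. The outline is a single polygon with 12 vertices. Extrusion per mm of travel: 0.4 × 0.28 / (π × 0.875²) = 0.046564. Accumulating E over each segment gives final E = 1.6487.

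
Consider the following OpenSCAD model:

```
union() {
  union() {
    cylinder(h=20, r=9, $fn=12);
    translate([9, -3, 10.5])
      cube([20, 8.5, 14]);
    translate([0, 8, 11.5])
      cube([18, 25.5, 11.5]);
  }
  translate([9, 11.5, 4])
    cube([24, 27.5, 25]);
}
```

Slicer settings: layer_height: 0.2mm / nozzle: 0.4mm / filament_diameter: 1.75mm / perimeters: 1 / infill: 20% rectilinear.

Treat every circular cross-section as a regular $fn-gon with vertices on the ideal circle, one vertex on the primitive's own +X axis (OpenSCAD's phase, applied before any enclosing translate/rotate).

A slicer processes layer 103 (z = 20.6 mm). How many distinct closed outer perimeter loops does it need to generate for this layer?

At z = 20.6 mm: the cylinder is not intersected at this z (z outside [0, 20]); the cube at (9, -3) is present — its section is the full 20×8.5 rectangle; the 18×25.5 cube at (0, 8) contributes its full rectangle; Taking the union: the 2 present regions are separate (no shared area or edge), so areas and boundary lengths simply add and each stays a separate island — 2 connected regions; the 24×27.5 cube at (9, 11.5) contributes its full rectangle; Taking the union: the regions partially overlap (shared area 198.00 mm²), so overlapping operands fuse into one piece — 2 connected regions. The result has 2 disconnected regions.

2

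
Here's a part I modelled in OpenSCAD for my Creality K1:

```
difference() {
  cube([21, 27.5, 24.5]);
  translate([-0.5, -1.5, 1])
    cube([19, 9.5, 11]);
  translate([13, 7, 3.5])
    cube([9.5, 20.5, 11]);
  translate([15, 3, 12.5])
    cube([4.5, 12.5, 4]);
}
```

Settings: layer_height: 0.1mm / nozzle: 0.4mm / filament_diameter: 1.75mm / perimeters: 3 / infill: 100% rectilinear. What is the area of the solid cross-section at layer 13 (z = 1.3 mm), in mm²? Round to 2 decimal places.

At z = 1.3 mm: the 21×27.5 cube contributes its full rectangle (area 577.50 mm²); the cube at (-0.5, -1.5) is present — its section is the full 19×9.5 rectangle (area 180.50 mm²); the cube at (13, 7) is not intersected at this z (z outside [3.5, 14.5]); the cube at (15, 3) is absent (z outside [12.5, 16.5]); Taking the first minus the rest: starting from the 21×27.5 cube (577.50 mm²), the 19×9.5 cube at (-0.5, -1.5) partially overlaps it — only the 148.00 mm² overlap (of its 180.50 mm²) is removed, clipping the outline — area = 429.50 mm². Overall, the cross-section is a single solid region. Net area = 429.50 mm².

429.50 mm²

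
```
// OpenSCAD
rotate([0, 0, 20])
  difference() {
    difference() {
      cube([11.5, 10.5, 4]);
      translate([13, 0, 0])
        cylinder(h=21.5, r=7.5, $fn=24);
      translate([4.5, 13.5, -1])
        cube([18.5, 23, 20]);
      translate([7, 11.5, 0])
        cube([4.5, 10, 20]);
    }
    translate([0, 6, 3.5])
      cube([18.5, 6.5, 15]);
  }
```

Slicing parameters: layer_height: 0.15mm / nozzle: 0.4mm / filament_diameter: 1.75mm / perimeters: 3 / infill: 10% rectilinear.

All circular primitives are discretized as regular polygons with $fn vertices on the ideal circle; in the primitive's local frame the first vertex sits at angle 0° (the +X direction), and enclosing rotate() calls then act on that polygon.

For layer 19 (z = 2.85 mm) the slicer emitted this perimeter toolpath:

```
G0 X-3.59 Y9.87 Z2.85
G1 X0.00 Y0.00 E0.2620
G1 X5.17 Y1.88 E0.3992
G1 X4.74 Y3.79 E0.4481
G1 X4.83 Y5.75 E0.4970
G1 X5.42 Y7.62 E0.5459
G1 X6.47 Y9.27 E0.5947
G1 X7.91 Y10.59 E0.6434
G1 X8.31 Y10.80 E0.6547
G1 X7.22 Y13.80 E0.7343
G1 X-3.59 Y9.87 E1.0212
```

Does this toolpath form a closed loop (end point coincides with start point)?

yes

Start point (G0): (-3.59, 9.87). End point (last G1): the path returns to the start — closed.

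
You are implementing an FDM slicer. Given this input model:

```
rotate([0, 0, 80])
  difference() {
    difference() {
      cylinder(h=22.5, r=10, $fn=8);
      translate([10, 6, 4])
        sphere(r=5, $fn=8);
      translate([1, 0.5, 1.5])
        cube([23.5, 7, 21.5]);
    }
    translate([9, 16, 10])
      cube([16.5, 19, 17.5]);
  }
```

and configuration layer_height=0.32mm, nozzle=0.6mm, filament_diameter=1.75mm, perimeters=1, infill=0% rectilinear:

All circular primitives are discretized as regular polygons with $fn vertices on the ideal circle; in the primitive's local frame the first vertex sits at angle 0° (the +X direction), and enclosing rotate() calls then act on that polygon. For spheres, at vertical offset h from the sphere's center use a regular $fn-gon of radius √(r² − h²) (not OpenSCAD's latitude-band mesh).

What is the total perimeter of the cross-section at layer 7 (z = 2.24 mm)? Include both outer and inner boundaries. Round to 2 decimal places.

At z = 2.24 mm: the cylinder: section is a regular 8-gon, circumradius r=10 (perimeter = 2·8·10.000·sin(180°/8) = 61.23 mm); the r=5 sphere at (10, 6) contributes a regular 8-gon of circumradius √(5²−1.76²) = 4.680 (perimeter = 2·8·4.680·sin(180°/8) = 28.66 mm); the 23.5×7 cube at (1, 0.5) contributes its full rectangle (perimeter 61.00 mm); Taking the first minus the rest: starting from the r=10 cylinder, the r=5 sphere at (10, 6) partially overlaps it — only the 10.64 mm² overlap (of its 61.95 mm²) is removed, clipping the outline; the 23.5×7 cube at (1, 0.5) partially overlaps it — only the 40.57 mm² overlap (of its 164.50 mm²) is removed, clipping the outline — boundary = 73.68 mm; the cube at (9, 16) is not intersected at this z (z outside [10, 27.5]); Taking the first minus the rest: none of the subtracted shapes is present at this height, so that combined region is unchanged — boundary = 73.68 mm; (rotated 80° about Z; rotation is an isometry so areas/perimeters/island counts are preserved). Overall, the cross-section is a single solid region. Total boundary length (outer) = 73.68 mm.

73.68 mm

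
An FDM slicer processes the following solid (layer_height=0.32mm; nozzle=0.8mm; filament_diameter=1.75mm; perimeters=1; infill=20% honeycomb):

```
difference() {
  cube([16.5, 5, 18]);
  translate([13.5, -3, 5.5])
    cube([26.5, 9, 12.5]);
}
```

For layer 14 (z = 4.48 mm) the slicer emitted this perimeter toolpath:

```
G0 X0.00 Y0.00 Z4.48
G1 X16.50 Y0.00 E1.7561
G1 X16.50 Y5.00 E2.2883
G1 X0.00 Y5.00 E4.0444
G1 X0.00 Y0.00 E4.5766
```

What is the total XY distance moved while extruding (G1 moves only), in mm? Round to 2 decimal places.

Sum the Euclidean lengths of each G1 segment: total = 43.00 mm.

43.00 mm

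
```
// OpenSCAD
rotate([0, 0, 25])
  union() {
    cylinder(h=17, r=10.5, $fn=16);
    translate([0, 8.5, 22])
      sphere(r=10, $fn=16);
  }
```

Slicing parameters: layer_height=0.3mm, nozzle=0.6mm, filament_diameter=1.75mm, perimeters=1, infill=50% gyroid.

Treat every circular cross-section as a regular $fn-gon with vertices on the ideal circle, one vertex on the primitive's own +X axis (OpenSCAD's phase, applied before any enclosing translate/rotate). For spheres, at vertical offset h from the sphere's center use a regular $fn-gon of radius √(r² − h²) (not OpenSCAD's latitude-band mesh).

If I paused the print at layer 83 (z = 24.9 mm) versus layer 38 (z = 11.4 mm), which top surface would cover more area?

Layer 83 (z = 24.9): the cylinder is not intersected at this z (z outside [0, 17]); the r=10 sphere at (0, 8.5) slices to a regular 16-gon of circumradius 9.570 (√(r²−h²) with h=2.9 from center) (area = (16/2)·9.570²·sin(360°/16) = 280.40 mm²); Taking the union: only the r=10 sphere at (0, 8.5) is present, so the union is just that shape — area = 280.40 mm²; (rotated 25° about Z; rotation is an isometry so areas/perimeters/island counts are preserved). So its area = 280.40 mm². Layer 38 (z = 11.4): the r=10.5 cylinder gives a regular 16-gon of circumradius 10.5 (constant along its height) (area = (16/2)·10.500²·sin(360°/16) = 337.53 mm²); the sphere at (0, 8.5) is not intersected at this z (|z−center|=10.600 > r=10); Combining (union): only the r=10.5 cylinder is present, so the union is just that shape — area = 337.53 mm²; (rotated 25° about Z; rotation is an isometry so areas/perimeters/island counts are preserved). So its area = 337.53 mm². Layer 38 is larger (337.53 vs 280.40 mm²).

layer 38 (z = 11.4 mm)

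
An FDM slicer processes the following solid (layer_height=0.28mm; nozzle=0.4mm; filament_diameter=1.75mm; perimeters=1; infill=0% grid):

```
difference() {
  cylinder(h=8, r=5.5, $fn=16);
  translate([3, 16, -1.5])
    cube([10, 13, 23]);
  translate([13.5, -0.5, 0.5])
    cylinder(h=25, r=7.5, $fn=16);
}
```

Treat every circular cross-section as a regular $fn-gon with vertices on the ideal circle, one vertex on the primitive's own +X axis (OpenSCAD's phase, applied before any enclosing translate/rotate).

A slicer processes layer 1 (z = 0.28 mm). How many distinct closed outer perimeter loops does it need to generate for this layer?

1

At z = 0.28 mm: the cylinder: section is a regular 16-gon, circumradius r=5.5; the cube at (3, 16) (footprint 10×13) is included at this height; the cylinder at (13.5, -0.5) is absent (z outside [0.5, 25.5]); Subtracting the remaining from the first: starting from the r=5.5 cylinder, the 10×13 cube at (3, 16) misses the remaining region (no effect) — 1 connected region. The result has 1 disconnected region.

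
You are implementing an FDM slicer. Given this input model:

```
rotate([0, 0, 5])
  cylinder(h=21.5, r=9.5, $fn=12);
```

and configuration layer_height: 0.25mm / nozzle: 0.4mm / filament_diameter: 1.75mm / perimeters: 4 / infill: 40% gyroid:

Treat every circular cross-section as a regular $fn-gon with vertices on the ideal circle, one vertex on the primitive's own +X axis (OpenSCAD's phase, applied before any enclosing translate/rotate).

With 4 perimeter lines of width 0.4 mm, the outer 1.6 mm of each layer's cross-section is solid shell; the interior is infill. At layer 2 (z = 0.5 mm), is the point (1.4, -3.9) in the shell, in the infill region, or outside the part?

infill

At z = 0.5 mm: the r=9.5 cylinder gives a regular 12-gon of circumradius 9.5 (constant along its height); (whole slice rotated 5° about Z — lengths, areas and connectivity unchanged). Overall, the cross-section is a single solid region. Undo the 5° rotation: the query point maps to (1.055, -4.007) in the un-rotated model frame. The nearest boundary edge runs (-0.00, -9.50)→(4.75, -8.23); distance from the point to it = 5.03 mm. The point is inside the cross-section and 5.03 mm from the nearest boundary — more than the 1.6 mm shell width (4 × 0.4), so it's in the infill interior.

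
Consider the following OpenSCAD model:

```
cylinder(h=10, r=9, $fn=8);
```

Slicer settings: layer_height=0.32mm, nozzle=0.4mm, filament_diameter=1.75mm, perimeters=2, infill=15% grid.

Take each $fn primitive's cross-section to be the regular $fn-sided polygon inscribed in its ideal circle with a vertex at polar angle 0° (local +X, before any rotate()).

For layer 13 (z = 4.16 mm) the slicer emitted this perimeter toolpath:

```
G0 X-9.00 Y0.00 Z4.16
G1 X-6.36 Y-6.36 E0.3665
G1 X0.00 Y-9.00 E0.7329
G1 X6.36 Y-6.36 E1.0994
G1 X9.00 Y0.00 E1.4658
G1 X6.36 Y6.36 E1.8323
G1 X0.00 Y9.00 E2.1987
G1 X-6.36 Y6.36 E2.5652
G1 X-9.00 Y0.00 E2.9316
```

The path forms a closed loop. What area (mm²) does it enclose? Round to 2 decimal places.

Apply the shoelace formula to the sequence of (X, Y) vertices; enclosed area = 228.96 mm².

228.96 mm²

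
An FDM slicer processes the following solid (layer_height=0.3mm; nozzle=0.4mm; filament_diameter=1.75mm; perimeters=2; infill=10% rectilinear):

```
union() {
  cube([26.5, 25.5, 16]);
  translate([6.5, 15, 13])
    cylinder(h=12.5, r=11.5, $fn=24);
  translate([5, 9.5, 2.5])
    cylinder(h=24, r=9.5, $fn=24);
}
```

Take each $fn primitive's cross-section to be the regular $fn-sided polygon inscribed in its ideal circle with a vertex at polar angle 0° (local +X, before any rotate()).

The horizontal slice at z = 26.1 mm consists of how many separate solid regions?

At z = 26.1 mm: the cube does not reach this height (z outside [0, 16]); the cylinder at (6.5, 15) does not reach this height (z outside [13, 25.5]); the cylinder at (5, 9.5): section is a regular 24-gon, circumradius r=9.5; Combining (union): only the r=9.5 cylinder at (5, 9.5) is present, so the union is just that shape — 1 connected region. The result has 1 disconnected region.

1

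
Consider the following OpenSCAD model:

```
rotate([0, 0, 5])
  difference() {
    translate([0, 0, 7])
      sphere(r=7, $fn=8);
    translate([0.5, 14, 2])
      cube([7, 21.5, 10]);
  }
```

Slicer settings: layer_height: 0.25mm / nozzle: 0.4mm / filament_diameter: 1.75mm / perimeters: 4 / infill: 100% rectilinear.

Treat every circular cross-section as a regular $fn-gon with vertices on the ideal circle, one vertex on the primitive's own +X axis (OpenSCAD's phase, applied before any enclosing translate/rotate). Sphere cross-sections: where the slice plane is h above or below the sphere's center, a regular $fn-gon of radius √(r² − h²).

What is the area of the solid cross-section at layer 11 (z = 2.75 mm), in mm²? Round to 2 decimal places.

At z = 2.75 mm: the sphere: section is a regular 8-gon, circumradius = √(r²−h²) = √(7²−4.25²) = 5.562 (area = (8/2)·5.562²·sin(360°/8) = 87.50 mm²); the 7×21.5 cube at (0.5, 14) contributes its full rectangle (area 150.50 mm²); Taking the first minus the rest: starting from the r=7 sphere (87.50 mm²), the 7×21.5 cube at (0.5, 14) misses the remaining region (no effect) — area = 87.50 mm²; (rotated 5° about Z; rotation is an isometry so areas/perimeters/island counts are preserved). Overall, the cross-section is a single solid region. Net area = 87.50 mm².

87.50 mm²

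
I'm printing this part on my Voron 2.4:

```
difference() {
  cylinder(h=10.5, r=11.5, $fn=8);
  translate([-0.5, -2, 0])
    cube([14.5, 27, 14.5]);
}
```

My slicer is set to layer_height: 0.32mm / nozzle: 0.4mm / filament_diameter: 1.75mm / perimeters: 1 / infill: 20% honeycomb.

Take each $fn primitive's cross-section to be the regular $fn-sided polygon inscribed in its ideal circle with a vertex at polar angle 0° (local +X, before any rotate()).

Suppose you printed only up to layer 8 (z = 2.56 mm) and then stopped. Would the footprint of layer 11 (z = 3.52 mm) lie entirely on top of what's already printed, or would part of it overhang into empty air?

Compare the two slices. At z = 2.56: the r=11.5 cylinder contributes a regular 8-gon of circumradius 11.5 (area = (8/2)·11.500²·sin(360°/8) = 374.06 mm²); the 14.5×27 cube at (-0.5, -2) contributes its full rectangle (area 391.50 mm²); Subtracting the remaining from the first: starting from the r=11.5 cylinder (374.06 mm²), the 14.5×27 cube at (-0.5, -2) partially overlaps it — only the 122.38 mm² overlap (of its 391.50 mm²) is removed, clipping the outline — area = 251.67 mm². At z = 3.52: the cylinder: section is a regular 8-gon, circumradius r=11.5 (area = (8/2)·11.500²·sin(360°/8) = 374.06 mm²); the cube at (-0.5, -2) (footprint 14.5×27) is included at this height (area 391.50 mm²); Subtracting the remaining from the first: starting from the r=11.5 cylinder (374.06 mm²), the 14.5×27 cube at (-0.5, -2) partially overlaps it — only the 122.38 mm² overlap (of its 391.50 mm²) is removed, clipping the outline — area = 251.67 mm². Checking containment: the cross-section at z = 3.52 is a subset of the cross-section at z = 2.56.

entirely on top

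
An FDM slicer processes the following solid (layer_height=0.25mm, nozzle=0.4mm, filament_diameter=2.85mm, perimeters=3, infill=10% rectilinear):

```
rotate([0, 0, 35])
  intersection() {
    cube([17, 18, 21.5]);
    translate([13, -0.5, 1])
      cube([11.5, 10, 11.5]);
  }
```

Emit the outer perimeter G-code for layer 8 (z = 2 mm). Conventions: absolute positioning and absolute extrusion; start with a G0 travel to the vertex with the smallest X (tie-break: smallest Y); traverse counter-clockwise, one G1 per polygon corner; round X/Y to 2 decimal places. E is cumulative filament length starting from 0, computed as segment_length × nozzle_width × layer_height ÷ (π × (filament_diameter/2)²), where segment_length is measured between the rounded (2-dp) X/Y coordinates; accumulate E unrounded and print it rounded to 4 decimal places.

At z = 2 mm: the cube is present — its section is the full 17×18 rectangle; the cube at (13, -0.5) is present — its section is the full 11.5×10 rectangle; After intersecting: the 11.5×10 cube at (13, -0.5) partially overlaps the 17×18 cube; clipping to the common part keeps 38.00 mm² — 1 connected region; (rotated 35° about Z; rotation is an isometry so areas/perimeters/island counts are preserved). The outline is a single polygon with 4 vertices. Extrusion per mm of travel: 0.4 × 0.25 / (π × 1.425²) = 0.015675. Accumulating E over each segment gives final E = 0.4232.

G0 X5.20 Y15.24 Z2.00
G1 X10.65 Y7.46 E0.1489
G1 X13.93 Y9.75 E0.2116
G1 X8.48 Y17.53 E0.3605
G1 X5.20 Y15.24 E0.4232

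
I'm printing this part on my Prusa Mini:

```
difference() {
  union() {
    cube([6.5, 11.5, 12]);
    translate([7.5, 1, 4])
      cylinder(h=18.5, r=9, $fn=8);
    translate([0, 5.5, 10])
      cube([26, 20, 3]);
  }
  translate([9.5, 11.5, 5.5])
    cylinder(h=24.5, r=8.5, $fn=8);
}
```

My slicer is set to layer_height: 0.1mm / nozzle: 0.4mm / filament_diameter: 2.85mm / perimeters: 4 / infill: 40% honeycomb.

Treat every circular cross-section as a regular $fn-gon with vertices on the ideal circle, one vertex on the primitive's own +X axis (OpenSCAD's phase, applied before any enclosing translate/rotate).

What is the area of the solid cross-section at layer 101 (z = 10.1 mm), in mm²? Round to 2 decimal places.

At z = 10.1 mm: the cube (footprint 6.5×11.5) is included at this height (area 74.75 mm²); the cylinder at (7.5, 1): section is a regular 8-gon, circumradius r=9 (area = (8/2)·9.000²·sin(360°/8) = 229.10 mm²); the 26×20 cube at (0, 5.5) contributes its full rectangle (area 520.00 mm²); Merging all regions: the regions partially overlap — summed areas 823.85 mm² minus the doubly-counted overlap 116.53 mm² gives 707.32 mm² — area = 707.32 mm²; the r=8.5 cylinder at (9.5, 11.5) contributes a regular 8-gon of circumradius 8.5 (area = (8/2)·8.500²·sin(360°/8) = 204.35 mm²); Taking the first minus the rest: starting from the result so far (707.32 mm²), the r=8.5 cylinder at (9.5, 11.5) partially overlaps it — only the 204.21 mm² overlap (of its 204.35 mm²) is removed, clipping the outline — area = 503.11 mm². Overall, the cross-section is a single solid region. Net area = 503.11 mm².

503.11 mm²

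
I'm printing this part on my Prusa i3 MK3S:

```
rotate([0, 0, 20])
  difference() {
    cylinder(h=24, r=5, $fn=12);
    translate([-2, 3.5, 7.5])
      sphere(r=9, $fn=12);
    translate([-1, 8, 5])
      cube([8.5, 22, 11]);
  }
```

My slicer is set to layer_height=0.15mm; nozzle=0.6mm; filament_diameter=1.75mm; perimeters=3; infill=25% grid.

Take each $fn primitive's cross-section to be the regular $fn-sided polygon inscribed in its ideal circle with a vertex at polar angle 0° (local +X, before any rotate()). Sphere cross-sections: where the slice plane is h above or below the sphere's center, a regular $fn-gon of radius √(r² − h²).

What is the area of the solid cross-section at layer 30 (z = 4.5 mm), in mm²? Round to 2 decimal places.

3.14 mm²

At z = 4.5 mm: the cylinder: section is a regular 12-gon, circumradius r=5 (area = (12/2)·5.000²·sin(360°/12) = 75.00 mm²); the r=9 sphere at (-2, 3.5) contributes a regular 12-gon of circumradius √(9²−3²) = 8.485 (area = (12/2)·8.485²·sin(360°/12) = 216.00 mm²); the cube at (-1, 8) is not intersected at this z (z outside [5, 16]); Taking the first minus the rest: starting from the r=5 cylinder (75.00 mm²), the r=9 sphere at (-2, 3.5) partially overlaps it — only the 71.86 mm² overlap (of its 216.00 mm²) is removed, clipping the outline — area = 3.14 mm²; (rotated 20° about Z; rotation is an isometry so areas/perimeters/island counts are preserved). Overall, the cross-section is a single solid region. Net area = 3.14 mm².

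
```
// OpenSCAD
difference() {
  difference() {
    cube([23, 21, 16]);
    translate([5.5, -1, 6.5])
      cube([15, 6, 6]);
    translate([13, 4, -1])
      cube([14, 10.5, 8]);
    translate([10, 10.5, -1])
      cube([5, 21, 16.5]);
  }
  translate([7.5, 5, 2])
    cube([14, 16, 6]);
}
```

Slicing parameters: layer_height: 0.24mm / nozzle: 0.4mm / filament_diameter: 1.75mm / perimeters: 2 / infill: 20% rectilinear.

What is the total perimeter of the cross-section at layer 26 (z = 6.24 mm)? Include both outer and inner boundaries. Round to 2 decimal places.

104.00 mm

At z = 6.24 mm: the cube (footprint 23×21) is included at this height (perimeter 88.00 mm); the cube at (5.5, -1) is not intersected at this z (z outside [6.5, 12.5]); the 14×10.5 cube at (13, 4) contributes its full rectangle (perimeter 49.00 mm); the cube at (10, 10.5) is present — its section is the full 5×21 rectangle (perimeter 52.00 mm); After the difference (first − rest): starting from the 23×21 cube, the 14×10.5 cube at (13, 4) partially overlaps it — only the 105.00 mm² overlap (of its 147.00 mm²) is removed, clipping the outline; the 5×21 cube at (10, 10.5) partially overlaps it — only the 44.50 mm² overlap (of its 105.00 mm²) is removed, clipping the outline — boundary = 117.00 mm; the cube at (7.5, 5) (footprint 14×16) is included at this height (perimeter 60.00 mm); After the difference (first − rest): starting from that combined region, the 14×16 cube at (7.5, 5) partially overlaps it — only the 98.75 mm² overlap (of its 224.00 mm²) is removed, clipping the outline — boundary = 104.00 mm. Overall, the cross-section has 2 separate islands. Total boundary length (outer) = 104.00 mm.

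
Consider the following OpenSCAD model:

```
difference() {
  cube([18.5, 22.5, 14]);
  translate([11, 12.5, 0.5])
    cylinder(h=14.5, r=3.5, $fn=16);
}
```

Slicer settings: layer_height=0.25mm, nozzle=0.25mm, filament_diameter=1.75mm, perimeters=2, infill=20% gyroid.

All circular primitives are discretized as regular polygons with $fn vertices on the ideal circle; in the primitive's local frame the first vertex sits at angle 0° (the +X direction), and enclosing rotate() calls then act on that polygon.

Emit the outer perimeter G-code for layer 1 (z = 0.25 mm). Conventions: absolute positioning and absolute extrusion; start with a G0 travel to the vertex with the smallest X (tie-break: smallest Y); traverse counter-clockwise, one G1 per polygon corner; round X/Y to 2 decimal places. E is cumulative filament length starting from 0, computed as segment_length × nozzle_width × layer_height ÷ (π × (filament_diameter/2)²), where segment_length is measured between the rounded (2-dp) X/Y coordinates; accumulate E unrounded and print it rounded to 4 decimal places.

At z = 0.25 mm: the cube (footprint 18.5×22.5) is included at this height; the cylinder at (11, 12.5) does not reach this height (z outside [0.5, 15]); Subtracting the remaining from the first: none of the subtracted shapes is present at this height, so the 18.5×22.5 cube is unchanged — 1 connected region. The outline is a single polygon with 4 vertices. Extrusion per mm of travel: 0.25 × 0.25 / (π × 0.875²) = 0.025984. Accumulating E over each segment gives final E = 2.1307.

G0 X0.00 Y0.00 Z0.25
G1 X18.50 Y0.00 E0.4807
G1 X18.50 Y22.50 E1.0654
G1 X0.00 Y22.50 E1.5461
G1 X0.00 Y0.00 E2.1307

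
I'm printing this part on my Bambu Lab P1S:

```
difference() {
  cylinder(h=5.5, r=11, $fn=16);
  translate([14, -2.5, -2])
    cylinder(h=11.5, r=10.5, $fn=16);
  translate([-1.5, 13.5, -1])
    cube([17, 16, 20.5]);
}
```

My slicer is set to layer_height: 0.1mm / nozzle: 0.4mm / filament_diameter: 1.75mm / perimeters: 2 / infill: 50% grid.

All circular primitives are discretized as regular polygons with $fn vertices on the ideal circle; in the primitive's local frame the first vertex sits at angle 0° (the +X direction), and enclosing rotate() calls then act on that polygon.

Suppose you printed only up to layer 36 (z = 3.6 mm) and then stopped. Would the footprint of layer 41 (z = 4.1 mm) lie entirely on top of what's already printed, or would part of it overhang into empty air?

Compare the two slices. At z = 3.6: the r=11 cylinder contributes a regular 16-gon of circumradius 11 (area = (16/2)·11.000²·sin(360°/16) = 370.44 mm²); the cylinder at (14, -2.5): section is a regular 16-gon, circumradius r=10.5 (area = (16/2)·10.500²·sin(360°/16) = 337.53 mm²); the 17×16 cube at (-1.5, 13.5) contributes its full rectangle (area 272.00 mm²); Taking the first minus the rest: starting from the r=11 cylinder (370.44 mm²), the r=10.5 cylinder at (14, -2.5) partially overlaps it — only the 76.22 mm² overlap (of its 337.53 mm²) is removed, clipping the outline; the 17×16 cube at (-1.5, 13.5) misses the remaining region (no effect) — area = 294.21 mm². At z = 4.1: the cylinder: section is a regular 16-gon, circumradius r=11 (area = (16/2)·11.000²·sin(360°/16) = 370.44 mm²); the cylinder at (14, -2.5): section is a regular 16-gon, circumradius r=10.5 (area = (16/2)·10.500²·sin(360°/16) = 337.53 mm²); the cube at (-1.5, 13.5) (footprint 17×16) is included at this height (area 272.00 mm²); After the difference (first − rest): starting from the r=11 cylinder (370.44 mm²), the r=10.5 cylinder at (14, -2.5) partially overlaps it — only the 76.22 mm² overlap (of its 337.53 mm²) is removed, clipping the outline; the 17×16 cube at (-1.5, 13.5) misses the remaining region (no effect) — area = 294.21 mm². Checking containment: the cross-section at z = 4.1 is a subset of the cross-section at z = 3.6.

entirely on top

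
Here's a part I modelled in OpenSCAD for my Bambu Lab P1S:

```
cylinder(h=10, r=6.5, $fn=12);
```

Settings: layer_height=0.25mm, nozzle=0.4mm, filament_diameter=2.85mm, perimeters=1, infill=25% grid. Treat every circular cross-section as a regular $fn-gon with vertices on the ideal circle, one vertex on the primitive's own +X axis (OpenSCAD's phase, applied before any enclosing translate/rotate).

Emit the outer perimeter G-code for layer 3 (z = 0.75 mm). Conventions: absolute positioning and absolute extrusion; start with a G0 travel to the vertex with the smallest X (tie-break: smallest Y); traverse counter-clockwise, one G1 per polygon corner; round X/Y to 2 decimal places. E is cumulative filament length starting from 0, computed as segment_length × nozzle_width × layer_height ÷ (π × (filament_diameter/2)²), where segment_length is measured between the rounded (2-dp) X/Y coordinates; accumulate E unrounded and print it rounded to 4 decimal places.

G0 X-6.50 Y0.00 Z0.75
G1 X-5.63 Y-3.25 E0.0527
G1 X-3.25 Y-5.63 E0.1055
G1 X0.00 Y-6.50 E0.1582
G1 X3.25 Y-5.63 E0.2110
G1 X5.63 Y-3.25 E0.2637
G1 X6.50 Y0.00 E0.3165
G1 X5.63 Y3.25 E0.3692
G1 X3.25 Y5.63 E0.4220
G1 X0.00 Y6.50 E0.4747
G1 X-3.25 Y5.63 E0.5275
G1 X-5.63 Y3.25 E0.5802
G1 X-6.50 Y0.00 E0.6330

At z = 0.75 mm: the cylinder: section is a regular 12-gon, circumradius r=6.5. The outline is a single polygon with 12 vertices. Extrusion per mm of travel: 0.4 × 0.25 / (π × 1.425²) = 0.015675. Accumulating E over each segment gives final E = 0.6330.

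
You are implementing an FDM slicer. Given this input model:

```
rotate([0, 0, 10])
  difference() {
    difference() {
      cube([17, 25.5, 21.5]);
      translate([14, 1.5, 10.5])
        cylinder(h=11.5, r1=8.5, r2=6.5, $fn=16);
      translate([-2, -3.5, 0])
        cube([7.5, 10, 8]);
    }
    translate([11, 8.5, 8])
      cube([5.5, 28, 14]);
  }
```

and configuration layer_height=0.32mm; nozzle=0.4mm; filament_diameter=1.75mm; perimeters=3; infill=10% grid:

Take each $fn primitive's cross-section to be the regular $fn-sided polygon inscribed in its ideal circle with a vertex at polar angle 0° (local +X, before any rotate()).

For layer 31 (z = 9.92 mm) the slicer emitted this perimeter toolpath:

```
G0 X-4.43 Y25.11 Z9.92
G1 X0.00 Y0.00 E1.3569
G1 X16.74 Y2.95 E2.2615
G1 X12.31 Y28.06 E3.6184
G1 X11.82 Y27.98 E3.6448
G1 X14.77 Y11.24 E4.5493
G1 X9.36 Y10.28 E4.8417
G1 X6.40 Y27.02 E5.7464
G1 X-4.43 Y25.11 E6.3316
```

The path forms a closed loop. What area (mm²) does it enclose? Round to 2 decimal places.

339.96 mm²

Apply the shoelace formula to the sequence of (X, Y) vertices; enclosed area = 339.96 mm².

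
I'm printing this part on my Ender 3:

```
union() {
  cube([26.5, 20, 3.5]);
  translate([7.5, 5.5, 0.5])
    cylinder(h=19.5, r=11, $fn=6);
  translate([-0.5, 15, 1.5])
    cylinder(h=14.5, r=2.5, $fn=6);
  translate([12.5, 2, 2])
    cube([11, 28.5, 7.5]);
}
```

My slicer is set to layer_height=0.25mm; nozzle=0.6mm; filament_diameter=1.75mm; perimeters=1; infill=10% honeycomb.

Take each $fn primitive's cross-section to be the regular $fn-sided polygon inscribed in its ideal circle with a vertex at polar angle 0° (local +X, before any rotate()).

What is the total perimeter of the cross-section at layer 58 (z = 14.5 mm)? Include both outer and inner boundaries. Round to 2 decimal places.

75.95 mm

At z = 14.5 mm: the cube is not intersected at this z (z outside [0, 3.5]); the r=11 cylinder at (7.5, 5.5) gives a regular 6-gon of circumradius 11 (constant along its height) (perimeter = 2·6·11.000·sin(180°/6) = 66.00 mm); the r=2.5 cylinder at (-0.5, 15) contributes a regular 6-gon of circumradius 2.5 (perimeter = 2·6·2.500·sin(180°/6) = 15.00 mm); the cube at (12.5, 2) is not intersected at this z (z outside [2, 9.5]); Taking the union: the regions partially overlap (shared area 0.03 mm²), so the edge portions inside another operand are dropped and the merged outline is re-measured after clipping — boundary = 75.95 mm. Overall, the cross-section is a single solid region. Total boundary length (outer) = 75.95 mm.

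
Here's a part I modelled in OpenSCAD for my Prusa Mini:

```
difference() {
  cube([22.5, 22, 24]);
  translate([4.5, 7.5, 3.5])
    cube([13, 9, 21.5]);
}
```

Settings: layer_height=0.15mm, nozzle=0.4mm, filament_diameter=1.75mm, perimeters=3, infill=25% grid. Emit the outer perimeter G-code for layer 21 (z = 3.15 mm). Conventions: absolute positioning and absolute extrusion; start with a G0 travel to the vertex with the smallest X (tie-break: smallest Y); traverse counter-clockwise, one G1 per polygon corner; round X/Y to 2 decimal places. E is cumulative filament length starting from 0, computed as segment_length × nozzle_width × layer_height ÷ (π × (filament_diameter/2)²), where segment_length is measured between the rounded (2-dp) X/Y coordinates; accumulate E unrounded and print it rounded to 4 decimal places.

G0 X0.00 Y0.00 Z3.15
G1 X22.50 Y0.00 E0.5613
G1 X22.50 Y22.00 E1.1101
G1 X0.00 Y22.00 E1.6713
G1 X0.00 Y0.00 E2.2201

At z = 3.15 mm: the cube is present — its section is the full 22.5×22 rectangle; the cube at (4.5, 7.5) does not reach this height (z outside [3.5, 25]); Subtracting the remaining from the first: none of the subtracted shapes is present at this height, so the 22.5×22 cube is unchanged — 1 connected region. The outline is a single polygon with 4 vertices. Extrusion per mm of travel: 0.4 × 0.15 / (π × 0.875²) = 0.024945. Accumulating E over each segment gives final E = 2.2201.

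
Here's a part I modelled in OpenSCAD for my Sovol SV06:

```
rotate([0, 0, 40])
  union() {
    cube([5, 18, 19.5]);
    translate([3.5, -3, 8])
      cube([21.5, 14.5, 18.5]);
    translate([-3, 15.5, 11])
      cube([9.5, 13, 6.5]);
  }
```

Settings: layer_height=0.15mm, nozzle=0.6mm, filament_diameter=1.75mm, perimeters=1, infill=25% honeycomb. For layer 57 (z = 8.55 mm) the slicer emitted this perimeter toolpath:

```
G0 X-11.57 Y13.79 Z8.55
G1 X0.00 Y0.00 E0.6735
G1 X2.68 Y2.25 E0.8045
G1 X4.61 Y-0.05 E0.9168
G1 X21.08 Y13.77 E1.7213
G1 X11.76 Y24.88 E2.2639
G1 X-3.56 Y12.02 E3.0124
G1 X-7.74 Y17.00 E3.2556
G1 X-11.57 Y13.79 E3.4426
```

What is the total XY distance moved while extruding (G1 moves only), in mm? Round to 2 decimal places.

92.01 mm

Sum the Euclidean lengths of each G1 segment: total = 92.01 mm.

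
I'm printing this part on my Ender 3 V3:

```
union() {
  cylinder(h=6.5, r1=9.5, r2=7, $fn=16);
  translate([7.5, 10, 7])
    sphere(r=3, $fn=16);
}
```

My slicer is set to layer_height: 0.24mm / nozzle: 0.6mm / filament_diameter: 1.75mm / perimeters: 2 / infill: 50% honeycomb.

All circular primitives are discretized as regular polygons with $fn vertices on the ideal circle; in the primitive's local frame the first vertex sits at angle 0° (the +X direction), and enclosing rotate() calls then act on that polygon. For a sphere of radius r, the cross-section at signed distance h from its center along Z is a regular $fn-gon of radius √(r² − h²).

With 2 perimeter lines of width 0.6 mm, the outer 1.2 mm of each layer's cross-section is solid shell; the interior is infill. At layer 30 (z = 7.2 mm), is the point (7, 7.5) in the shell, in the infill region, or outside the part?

shell

At z = 7.2 mm: the cone is not intersected at this z (z outside [0, 6.5]); the sphere at (7.5, 10): section is a regular 16-gon, circumradius = √(r²−h²) = √(3²−0.2²) = 2.993; Taking the union: only the r=3 sphere at (7.5, 10) is present, so the union is just that shape — 1 connected region. Overall, the cross-section is a single solid region. The nearest boundary edge runs (6.35, 7.23)→(7.50, 7.01); distance from the point to it = 0.39 mm. The point is inside the cross-section, 0.39 mm from the nearest boundary — within the 1.2 mm shell band (2 × 0.6).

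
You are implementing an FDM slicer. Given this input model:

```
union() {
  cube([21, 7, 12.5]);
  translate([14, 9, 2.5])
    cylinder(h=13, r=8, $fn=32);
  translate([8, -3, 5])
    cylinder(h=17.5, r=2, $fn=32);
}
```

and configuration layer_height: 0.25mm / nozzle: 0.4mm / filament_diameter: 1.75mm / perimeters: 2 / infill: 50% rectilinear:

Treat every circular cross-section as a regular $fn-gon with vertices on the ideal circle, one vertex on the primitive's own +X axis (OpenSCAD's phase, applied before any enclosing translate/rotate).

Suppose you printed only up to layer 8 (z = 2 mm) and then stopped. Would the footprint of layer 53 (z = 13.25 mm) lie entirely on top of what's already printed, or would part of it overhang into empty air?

Compare the two slices. At z = 2: the cube is present — its section is the full 21×7 rectangle (area 147.00 mm²); the cylinder at (14, 9) does not reach this height (z outside [2.5, 15.5]); the cylinder at (8, -3) is not intersected at this z (z outside [5, 22.5]); Combining (union): only the 21×7 cube is present, so the union is just that shape — area = 147.00 mm². At z = 13.25: the cube is not intersected at this z (z outside [0, 12.5]); the r=8 cylinder at (14, 9) contributes a regular 32-gon of circumradius 8 (area = (32/2)·8.000²·sin(360°/32) = 199.77 mm²); the r=2 cylinder at (8, -3) contributes a regular 32-gon of circumradius 2 (area = (32/2)·2.000²·sin(360°/32) = 12.49 mm²); Taking the union: the 2 present regions are separate (no shared area or edge), so areas and boundary lengths simply add and each stays a separate island — area = 212.26 mm². Checking containment: at z = 13.25 the cross-section extends beyond the z = 2 cross-section by about 144.67 mm².

part overhangs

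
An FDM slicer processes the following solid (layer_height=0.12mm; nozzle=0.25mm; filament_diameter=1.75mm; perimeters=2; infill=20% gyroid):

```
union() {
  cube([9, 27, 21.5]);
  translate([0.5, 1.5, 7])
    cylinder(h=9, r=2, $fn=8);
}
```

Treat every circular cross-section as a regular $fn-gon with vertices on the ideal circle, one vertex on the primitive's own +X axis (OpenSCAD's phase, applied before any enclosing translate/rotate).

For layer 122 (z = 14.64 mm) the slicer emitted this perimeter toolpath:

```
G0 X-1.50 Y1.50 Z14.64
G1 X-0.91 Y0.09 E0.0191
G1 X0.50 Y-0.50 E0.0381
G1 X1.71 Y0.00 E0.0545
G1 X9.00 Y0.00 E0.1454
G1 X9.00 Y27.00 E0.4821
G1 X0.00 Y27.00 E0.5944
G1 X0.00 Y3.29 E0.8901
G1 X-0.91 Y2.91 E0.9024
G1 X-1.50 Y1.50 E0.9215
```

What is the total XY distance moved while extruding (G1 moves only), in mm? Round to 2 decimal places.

73.88 mm

Sum the Euclidean lengths of each G1 segment: total = 73.88 mm.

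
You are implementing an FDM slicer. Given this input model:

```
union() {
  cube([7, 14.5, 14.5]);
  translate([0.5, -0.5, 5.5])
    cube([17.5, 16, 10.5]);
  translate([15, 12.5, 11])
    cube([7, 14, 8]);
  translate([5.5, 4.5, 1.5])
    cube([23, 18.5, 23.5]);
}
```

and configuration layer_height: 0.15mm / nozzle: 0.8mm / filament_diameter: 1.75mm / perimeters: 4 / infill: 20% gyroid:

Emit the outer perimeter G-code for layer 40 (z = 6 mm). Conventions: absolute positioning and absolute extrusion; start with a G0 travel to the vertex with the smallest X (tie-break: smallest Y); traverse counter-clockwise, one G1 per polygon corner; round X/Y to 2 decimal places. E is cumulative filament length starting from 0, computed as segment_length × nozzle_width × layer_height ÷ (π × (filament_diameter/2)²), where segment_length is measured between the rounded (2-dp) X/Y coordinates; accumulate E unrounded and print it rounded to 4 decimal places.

G0 X0.00 Y0.00 Z6.00
G1 X0.50 Y0.00 E0.0249
G1 X0.50 Y-0.50 E0.0499
G1 X18.00 Y-0.50 E0.9230
G1 X18.00 Y4.50 E1.1724
G1 X28.50 Y4.50 E1.6963
G1 X28.50 Y23.00 E2.6192
G1 X5.50 Y23.00 E3.7667
G1 X5.50 Y15.50 E4.1409
G1 X0.50 Y15.50 E4.3903
G1 X0.50 Y14.50 E4.4402
G1 X0.00 Y14.50 E4.4652
G1 X0.00 Y0.00 E5.1886

At z = 6 mm: the cube is present — its section is the full 7×14.5 rectangle; the cube at (0.5, -0.5) (footprint 17.5×16) is included at this height; the cube at (15, 12.5) is not intersected at this z (z outside [11, 19]); the cube at (5.5, 4.5) is present — its section is the full 23×18.5 rectangle; Taking the union: the regions partially overlap (shared area 231.75 mm²), so overlapping operands fuse into one piece — 1 connected region. The outline is a single polygon with 12 vertices. Extrusion per mm of travel: 0.8 × 0.15 / (π × 0.875²) = 0.049890. Accumulating E over each segment gives final E = 5.1886.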